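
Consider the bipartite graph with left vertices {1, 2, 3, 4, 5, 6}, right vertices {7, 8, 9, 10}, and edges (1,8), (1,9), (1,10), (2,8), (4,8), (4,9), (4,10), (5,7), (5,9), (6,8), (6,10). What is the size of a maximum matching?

Step 1: List the neighbors of each left vertex:
  1: 8, 9, 10
  2: 8
  3: (none)
  4: 8, 9, 10
  5: 7, 9
  6: 8, 10

Step 2: Greedily match left vertices, then look for augmenting paths:
  Match 1 -- 8
  Match 4 -- 9
  Match 5 -- 7
  Match 6 -- 10
  No augmenting path remains.

Step 3: Verify this is maximum:
  Matching size 4 = min(|L|, |R|) = min(6, 4), which is an upper bound, so this matching is maximum.

Maximum matching: {(1,8), (4,9), (5,7), (6,10)}
Size: 4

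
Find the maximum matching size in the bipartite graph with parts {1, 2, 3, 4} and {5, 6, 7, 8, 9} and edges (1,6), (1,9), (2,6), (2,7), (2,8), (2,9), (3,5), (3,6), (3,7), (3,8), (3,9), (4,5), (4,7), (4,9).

Step 1: List the neighbors of each left vertex:
  1: 6, 9
  2: 6, 7, 8, 9
  3: 5, 6, 7, 8, 9
  4: 5, 7, 9

Step 2: Greedily match left vertices, then look for augmenting paths:
  Match 1 -- 6
  Match 2 -- 7
  Match 3 -- 5
  Match 4 -- 9
  No augmenting path remains.

Step 3: Verify this is maximum:
  Matching size 4 = min(|L|, |R|) = min(4, 5), which is an upper bound, so this matching is maximum.

Maximum matching: {(1,6), (2,7), (3,5), (4,9)}
Size: 4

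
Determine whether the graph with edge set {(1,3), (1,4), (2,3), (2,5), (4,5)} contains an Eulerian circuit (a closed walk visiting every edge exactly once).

Step 1: Find the degree of each vertex:
  deg(1) = 2
  deg(2) = 2
  deg(3) = 2
  deg(4) = 2
  deg(5) = 2

Step 2: Count vertices with odd degree:
  All vertices have even degree (0 odd-degree vertices)

Step 3: Apply Euler's theorem:
  - Eulerian circuit exists iff graph is connected and all vertices have even degree
  - Eulerian path exists iff graph is connected and has 0 or 2 odd-degree vertices

Graph is connected with 0 odd-degree vertices.
Both Eulerian circuit and Eulerian path exist.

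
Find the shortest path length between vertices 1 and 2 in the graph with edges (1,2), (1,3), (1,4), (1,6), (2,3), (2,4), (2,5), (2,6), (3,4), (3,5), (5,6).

Step 1: Build adjacency list:
  1: 2, 3, 4, 6
  2: 1, 3, 4, 5, 6
  3: 1, 2, 4, 5
  4: 1, 2, 3
  5: 2, 3, 6
  6: 1, 2, 5

Step 2: BFS from vertex 1 to find shortest path to 2:
  vertex 2 reached at distance 1

Step 3: Shortest path: 1 -> 2
Path length: 1 edge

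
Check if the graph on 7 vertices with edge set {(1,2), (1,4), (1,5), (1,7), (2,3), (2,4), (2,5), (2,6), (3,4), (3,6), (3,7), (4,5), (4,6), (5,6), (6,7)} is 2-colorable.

Step 1: Attempt 2-coloring using BFS:
  Start at vertex 1, assign color 0
  Color vertex 2 with color 1 (neighbor of 1)
  Color vertex 4 with color 1 (neighbor of 1)
  Color vertex 5 with color 1 (neighbor of 1)
  Color vertex 7 with color 1 (neighbor of 1)
  Color vertex 3 with color 0 (neighbor of 2)

Step 2: Conflict found! Vertices 2 and 4 are adjacent but have the same color.
This means the graph contains an odd cycle.

The graph is NOT bipartite.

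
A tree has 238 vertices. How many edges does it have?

A tree on n vertices always has exactly n - 1 edges.
For n = 238: edges = 238 - 1 = 237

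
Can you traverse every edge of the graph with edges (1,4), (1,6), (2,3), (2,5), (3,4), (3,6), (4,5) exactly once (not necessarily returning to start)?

Step 1: Find the degree of each vertex:
  deg(1) = 2
  deg(2) = 2
  deg(3) = 3
  deg(4) = 3
  deg(5) = 2
  deg(6) = 2

Step 2: Count vertices with odd degree:
  Odd-degree vertices: 3, 4 (2 total)

Step 3: Apply Euler's theorem:
  - Eulerian circuit exists iff graph is connected and all vertices have even degree
  - Eulerian path exists iff graph is connected and has 0 or 2 odd-degree vertices

Graph is connected with exactly 2 odd-degree vertices (3, 4).
Eulerian path exists (starting and ending at the odd-degree vertices), but no Eulerian circuit.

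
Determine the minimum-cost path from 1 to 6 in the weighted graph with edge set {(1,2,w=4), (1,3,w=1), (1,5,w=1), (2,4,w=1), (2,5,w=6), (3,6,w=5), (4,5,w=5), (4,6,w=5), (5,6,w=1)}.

Step 1: Build adjacency list with weights:
  1: 2(w=4), 3(w=1), 5(w=1)
  2: 1(w=4), 4(w=1), 5(w=6)
  3: 1(w=1), 6(w=5)
  4: 2(w=1), 5(w=5), 6(w=5)
  5: 1(w=1), 2(w=6), 4(w=5), 6(w=1)
  6: 3(w=5), 4(w=5), 5(w=1)

Step 2: Apply Dijkstra's algorithm from vertex 1:
  Visit vertex 1 (distance=0)
    Update dist[2] = 4
    Update dist[3] = 1
    Update dist[5] = 1
  Visit vertex 3 (distance=1)
    Update dist[6] = 6
  Visit vertex 5 (distance=1)
    Update dist[4] = 6
    Update dist[6] = 2
  Visit vertex 6 (distance=2)

Step 3: Shortest path: 1 -> 5 -> 6
Total weight: 1 + 1 = 2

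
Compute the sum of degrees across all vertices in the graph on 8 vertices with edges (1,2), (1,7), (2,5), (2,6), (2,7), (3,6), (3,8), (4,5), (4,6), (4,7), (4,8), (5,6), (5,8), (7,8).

Step 1: Count edges incident to each vertex:
  deg(1) = 2 (neighbors: 2, 7)
  deg(2) = 4 (neighbors: 1, 5, 6, 7)
  deg(3) = 2 (neighbors: 6, 8)
  deg(4) = 4 (neighbors: 5, 6, 7, 8)
  deg(5) = 4 (neighbors: 2, 4, 6, 8)
  deg(6) = 4 (neighbors: 2, 3, 4, 5)
  deg(7) = 4 (neighbors: 1, 2, 4, 8)
  deg(8) = 4 (neighbors: 3, 4, 5, 7)

Step 2: Sum all degrees:
  2 + 4 + 2 + 4 + 4 + 4 + 4 + 4 = 28

Verification: sum of degrees = 2 * |E| = 2 * 14 = 28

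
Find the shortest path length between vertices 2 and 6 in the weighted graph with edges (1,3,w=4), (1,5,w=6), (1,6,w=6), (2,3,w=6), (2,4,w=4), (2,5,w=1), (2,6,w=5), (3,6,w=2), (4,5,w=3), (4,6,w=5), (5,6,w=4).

Step 1: Build adjacency list with weights:
  1: 3(w=4), 5(w=6), 6(w=6)
  2: 3(w=6), 4(w=4), 5(w=1), 6(w=5)
  3: 1(w=4), 2(w=6), 6(w=2)
  4: 2(w=4), 5(w=3), 6(w=5)
  5: 1(w=6), 2(w=1), 4(w=3), 6(w=4)
  6: 1(w=6), 2(w=5), 3(w=2), 4(w=5), 5(w=4)

Step 2: Apply Dijkstra's algorithm from vertex 2:
  Visit vertex 2 (distance=0)
    Update dist[3] = 6
    Update dist[4] = 4
    Update dist[5] = 1
    Update dist[6] = 5
  Visit vertex 5 (distance=1)
    Update dist[1] = 7
  Visit vertex 4 (distance=4)
  Visit vertex 6 (distance=5)

Step 3: Shortest path: 2 -> 6
Total weight: 5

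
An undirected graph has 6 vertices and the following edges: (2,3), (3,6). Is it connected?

Step 1: Build adjacency list from edges:
  1: (none)
  2: 3
  3: 2, 6
  4: (none)
  5: (none)
  6: 3

Step 2: Run BFS/DFS from vertex 1:
  Visited: {1}
  Reached 1 of 6 vertices

Step 3: Only 1 of 6 vertices reached. Graph is disconnected.
Connected components: {1}, {2, 3, 6}, {4}, {5}
Answer: No, the graph is not connected (4 components).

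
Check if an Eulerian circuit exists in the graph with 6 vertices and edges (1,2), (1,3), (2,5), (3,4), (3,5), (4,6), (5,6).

Step 1: Find the degree of each vertex:
  deg(1) = 2
  deg(2) = 2
  deg(3) = 3
  deg(4) = 2
  deg(5) = 3
  deg(6) = 2

Step 2: Count vertices with odd degree:
  Odd-degree vertices: 3, 5 (2 total)

Step 3: Apply Euler's theorem:
  - Eulerian circuit exists iff graph is connected and all vertices have even degree
  - Eulerian path exists iff graph is connected and has 0 or 2 odd-degree vertices

Graph is connected with exactly 2 odd-degree vertices (3, 5).
Eulerian path exists (starting and ending at the odd-degree vertices), but no Eulerian circuit.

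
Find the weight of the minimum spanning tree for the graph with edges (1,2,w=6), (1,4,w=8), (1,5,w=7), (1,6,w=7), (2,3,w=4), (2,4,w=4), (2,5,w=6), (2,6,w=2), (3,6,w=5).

Apply Kruskal's algorithm (sort edges by weight, add if no cycle):

Sorted edges by weight:
  (2,6) w=2
  (2,4) w=4
  (2,3) w=4
  (3,6) w=5
  (1,2) w=6
  (2,5) w=6
  (1,5) w=7
  (1,6) w=7
  (1,4) w=8

Add edge (2,6) w=2 -- no cycle. Running total: 2
Add edge (2,4) w=4 -- no cycle. Running total: 6
Add edge (2,3) w=4 -- no cycle. Running total: 10
Skip edge (3,6) w=5 -- would create cycle
Add edge (1,2) w=6 -- no cycle. Running total: 16
Add edge (2,5) w=6 -- no cycle. Running total: 22

MST edges: (2,6,w=2), (2,4,w=4), (2,3,w=4), (1,2,w=6), (2,5,w=6)
Total MST weight: 2 + 4 + 4 + 6 + 6 = 22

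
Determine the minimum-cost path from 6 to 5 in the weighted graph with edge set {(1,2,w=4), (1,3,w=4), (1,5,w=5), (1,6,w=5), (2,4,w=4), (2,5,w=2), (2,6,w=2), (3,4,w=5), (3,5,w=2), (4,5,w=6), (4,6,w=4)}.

Step 1: Build adjacency list with weights:
  1: 2(w=4), 3(w=4), 5(w=5), 6(w=5)
  2: 1(w=4), 4(w=4), 5(w=2), 6(w=2)
  3: 1(w=4), 4(w=5), 5(w=2)
  4: 2(w=4), 3(w=5), 5(w=6), 6(w=4)
  5: 1(w=5), 2(w=2), 3(w=2), 4(w=6)
  6: 1(w=5), 2(w=2), 4(w=4)

Step 2: Apply Dijkstra's algorithm from vertex 6:
  Visit vertex 6 (distance=0)
    Update dist[1] = 5
    Update dist[2] = 2
    Update dist[4] = 4
  Visit vertex 2 (distance=2)
    Update dist[5] = 4
  Visit vertex 4 (distance=4)
    Update dist[3] = 9
  Visit vertex 5 (distance=4)
    Update dist[3] = 6

Step 3: Shortest path: 6 -> 2 -> 5
Total weight: 2 + 2 = 4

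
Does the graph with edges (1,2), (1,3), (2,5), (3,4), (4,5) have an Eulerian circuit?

Step 1: Find the degree of each vertex:
  deg(1) = 2
  deg(2) = 2
  deg(3) = 2
  deg(4) = 2
  deg(5) = 2

Step 2: Count vertices with odd degree:
  All vertices have even degree (0 odd-degree vertices)

Step 3: Apply Euler's theorem:
  - Eulerian circuit exists iff graph is connected and all vertices have even degree
  - Eulerian path exists iff graph is connected and has 0 or 2 odd-degree vertices

Graph is connected with 0 odd-degree vertices.
Both Eulerian circuit and Eulerian path exist.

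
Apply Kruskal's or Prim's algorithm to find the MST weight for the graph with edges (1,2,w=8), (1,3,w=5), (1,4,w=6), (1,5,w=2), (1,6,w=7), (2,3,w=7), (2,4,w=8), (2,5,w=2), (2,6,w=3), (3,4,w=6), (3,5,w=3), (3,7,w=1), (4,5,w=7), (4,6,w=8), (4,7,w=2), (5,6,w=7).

Apply Kruskal's algorithm (sort edges by weight, add if no cycle):

Sorted edges by weight:
  (3,7) w=1
  (1,5) w=2
  (2,5) w=2
  (4,7) w=2
  (2,6) w=3
  (3,5) w=3
  (1,3) w=5
  (1,4) w=6
  (3,4) w=6
  (1,6) w=7
  (2,3) w=7
  (4,5) w=7
  (5,6) w=7
  (1,2) w=8
  (2,4) w=8
  (4,6) w=8

Add edge (3,7) w=1 -- no cycle. Running total: 1
Add edge (1,5) w=2 -- no cycle. Running total: 3
Add edge (2,5) w=2 -- no cycle. Running total: 5
Add edge (4,7) w=2 -- no cycle. Running total: 7
Add edge (2,6) w=3 -- no cycle. Running total: 10
Add edge (3,5) w=3 -- no cycle. Running total: 13

MST edges: (3,7,w=1), (1,5,w=2), (2,5,w=2), (4,7,w=2), (2,6,w=3), (3,5,w=3)
Total MST weight: 1 + 2 + 2 + 2 + 3 + 3 = 13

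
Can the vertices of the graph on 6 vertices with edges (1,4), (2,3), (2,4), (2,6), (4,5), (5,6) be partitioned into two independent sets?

Step 1: Attempt 2-coloring using BFS:
  Start at vertex 1, assign color 0
  Color vertex 4 with color 1 (neighbor of 1)
  Color vertex 2 with color 0 (neighbor of 4)
  Color vertex 5 with color 0 (neighbor of 4)
  Color vertex 3 with color 1 (neighbor of 2)
  Color vertex 6 with color 1 (neighbor of 2)

Step 2: 2-coloring succeeded. No conflicts found.
  Set A (color 0): {1, 2, 5}
  Set B (color 1): {3, 4, 6}

The graph is bipartite with partition {1, 2, 5}, {3, 4, 6}.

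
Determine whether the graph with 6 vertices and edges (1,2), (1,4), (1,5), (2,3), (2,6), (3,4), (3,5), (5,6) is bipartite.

Step 1: Attempt 2-coloring using BFS:
  Start at vertex 1, assign color 0
  Color vertex 2 with color 1 (neighbor of 1)
  Color vertex 4 with color 1 (neighbor of 1)
  Color vertex 5 with color 1 (neighbor of 1)
  Color vertex 3 with color 0 (neighbor of 2)
  Color vertex 6 with color 0 (neighbor of 2)

Step 2: 2-coloring succeeded. No conflicts found.
  Set A (color 0): {1, 3, 6}
  Set B (color 1): {2, 4, 5}

The graph is bipartite with partition {1, 3, 6}, {2, 4, 5}.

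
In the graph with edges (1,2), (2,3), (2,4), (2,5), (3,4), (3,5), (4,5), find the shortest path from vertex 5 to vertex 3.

Step 1: Build adjacency list:
  1: 2
  2: 1, 3, 4, 5
  3: 2, 4, 5
  4: 2, 3, 5
  5: 2, 3, 4

Step 2: BFS from vertex 5 to find shortest path to 3:
  vertex 2 reached at distance 1
  vertex 3 reached at distance 1

Step 3: Shortest path: 5 -> 3
Path length: 1 edge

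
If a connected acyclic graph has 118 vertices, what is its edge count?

A tree on n vertices always has exactly n - 1 edges.
For n = 118: edges = 118 - 1 = 117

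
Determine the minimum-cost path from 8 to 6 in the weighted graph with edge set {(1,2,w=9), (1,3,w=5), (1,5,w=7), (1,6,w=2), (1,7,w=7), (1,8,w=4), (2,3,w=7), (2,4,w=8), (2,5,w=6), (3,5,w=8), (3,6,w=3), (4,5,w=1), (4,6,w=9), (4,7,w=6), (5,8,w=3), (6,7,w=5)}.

Step 1: Build adjacency list with weights:
  1: 2(w=9), 3(w=5), 5(w=7), 6(w=2), 7(w=7), 8(w=4)
  2: 1(w=9), 3(w=7), 4(w=8), 5(w=6)
  3: 1(w=5), 2(w=7), 5(w=8), 6(w=3)
  4: 2(w=8), 5(w=1), 6(w=9), 7(w=6)
  5: 1(w=7), 2(w=6), 3(w=8), 4(w=1), 8(w=3)
  6: 1(w=2), 3(w=3), 4(w=9), 7(w=5)
  7: 1(w=7), 4(w=6), 6(w=5)
  8: 1(w=4), 5(w=3)

Step 2: Apply Dijkstra's algorithm from vertex 8:
  Visit vertex 8 (distance=0)
    Update dist[1] = 4
    Update dist[5] = 3
  Visit vertex 5 (distance=3)
    Update dist[2] = 9
    Update dist[3] = 11
    Update dist[4] = 4
  Visit vertex 1 (distance=4)
    Update dist[3] = 9
    Update dist[6] = 6
    Update dist[7] = 11
  Visit vertex 4 (distance=4)
    Update dist[7] = 10
  Visit vertex 6 (distance=6)

Step 3: Shortest path: 8 -> 1 -> 6
Total weight: 4 + 2 = 6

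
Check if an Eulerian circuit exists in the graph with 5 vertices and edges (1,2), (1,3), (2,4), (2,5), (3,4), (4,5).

Step 1: Find the degree of each vertex:
  deg(1) = 2
  deg(2) = 3
  deg(3) = 2
  deg(4) = 3
  deg(5) = 2

Step 2: Count vertices with odd degree:
  Odd-degree vertices: 2, 4 (2 total)

Step 3: Apply Euler's theorem:
  - Eulerian circuit exists iff graph is connected and all vertices have even degree
  - Eulerian path exists iff graph is connected and has 0 or 2 odd-degree vertices

Graph is connected with exactly 2 odd-degree vertices (2, 4).
Eulerian path exists (starting and ending at the odd-degree vertices), but no Eulerian circuit.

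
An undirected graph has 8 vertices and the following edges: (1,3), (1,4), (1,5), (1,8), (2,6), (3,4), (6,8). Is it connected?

Step 1: Build adjacency list from edges:
  1: 3, 4, 5, 8
  2: 6
  3: 1, 4
  4: 1, 3
  5: 1
  6: 2, 8
  7: (none)
  8: 1, 6

Step 2: Run BFS/DFS from vertex 1:
  Visited: {1, 3, 4, 5, 8, 6, 2}
  Reached 7 of 8 vertices

Step 3: Only 7 of 8 vertices reached. Graph is disconnected.
Connected components: {1, 2, 3, 4, 5, 6, 8}, {7}
Answer: No, the graph is not connected (2 components).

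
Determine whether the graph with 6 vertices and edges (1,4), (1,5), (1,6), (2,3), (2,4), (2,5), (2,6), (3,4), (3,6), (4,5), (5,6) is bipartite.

Step 1: Attempt 2-coloring using BFS:
  Start at vertex 1, assign color 0
  Color vertex 4 with color 1 (neighbor of 1)
  Color vertex 5 with color 1 (neighbor of 1)
  Color vertex 6 with color 1 (neighbor of 1)
  Color vertex 2 with color 0 (neighbor of 4)
  Color vertex 3 with color 0 (neighbor of 4)

Step 2: Conflict found! Vertices 4 and 5 are adjacent but have the same color.
This means the graph contains an odd cycle.

The graph is NOT bipartite.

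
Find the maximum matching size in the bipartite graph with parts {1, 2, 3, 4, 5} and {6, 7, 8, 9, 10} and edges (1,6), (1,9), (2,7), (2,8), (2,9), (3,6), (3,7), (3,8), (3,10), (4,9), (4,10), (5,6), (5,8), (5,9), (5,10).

Step 1: List the neighbors of each left vertex:
  1: 6, 9
  2: 7, 8, 9
  3: 6, 7, 8, 10
  4: 9, 10
  5: 6, 8, 9, 10

Step 2: Greedily match left vertices, then look for augmenting paths:
  Match 1 -- 6
  Match 2 -- 7
  Match 3 -- 8
  Match 4 -- 9
  Match 5 -- 10
  No augmenting path remains.

Step 3: Verify this is maximum:
  Matching size 5 = min(|L|, |R|) = min(5, 5), which is an upper bound, so this matching is maximum.

Maximum matching: {(1,6), (2,7), (3,8), (4,9), (5,10)}
Size: 5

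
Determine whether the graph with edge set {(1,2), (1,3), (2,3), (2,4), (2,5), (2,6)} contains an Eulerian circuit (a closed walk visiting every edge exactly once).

Step 1: Find the degree of each vertex:
  deg(1) = 2
  deg(2) = 5
  deg(3) = 2
  deg(4) = 1
  deg(5) = 1
  deg(6) = 1

Step 2: Count vertices with odd degree:
  Odd-degree vertices: 2, 4, 5, 6 (4 total)

Step 3: Apply Euler's theorem:
  - Eulerian circuit exists iff graph is connected and all vertices have even degree
  - Eulerian path exists iff graph is connected and has 0 or 2 odd-degree vertices

Graph has 4 odd-degree vertices (need 0 or 2).
Neither Eulerian path nor Eulerian circuit exists.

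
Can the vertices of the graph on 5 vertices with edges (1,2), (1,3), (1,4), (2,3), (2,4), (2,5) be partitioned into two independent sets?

Step 1: Attempt 2-coloring using BFS:
  Start at vertex 1, assign color 0
  Color vertex 2 with color 1 (neighbor of 1)
  Color vertex 3 with color 1 (neighbor of 1)
  Color vertex 4 with color 1 (neighbor of 1)

Step 2: Conflict found! Vertices 2 and 3 are adjacent but have the same color.
This means the graph contains an odd cycle.

The graph is NOT bipartite.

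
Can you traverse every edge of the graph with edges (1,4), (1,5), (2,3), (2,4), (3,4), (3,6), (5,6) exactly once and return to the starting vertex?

Step 1: Find the degree of each vertex:
  deg(1) = 2
  deg(2) = 2
  deg(3) = 3
  deg(4) = 3
  deg(5) = 2
  deg(6) = 2

Step 2: Count vertices with odd degree:
  Odd-degree vertices: 3, 4 (2 total)

Step 3: Apply Euler's theorem:
  - Eulerian circuit exists iff graph is connected and all vertices have even degree
  - Eulerian path exists iff graph is connected and has 0 or 2 odd-degree vertices

Graph is connected with exactly 2 odd-degree vertices (3, 4).
Eulerian path exists (starting and ending at the odd-degree vertices), but no Eulerian circuit.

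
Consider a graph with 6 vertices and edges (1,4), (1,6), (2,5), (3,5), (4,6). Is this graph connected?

Step 1: Build adjacency list from edges:
  1: 4, 6
  2: 5
  3: 5
  4: 1, 6
  5: 2, 3
  6: 1, 4

Step 2: Run BFS/DFS from vertex 1:
  Visited: {1, 4, 6}
  Reached 3 of 6 vertices

Step 3: Only 3 of 6 vertices reached. Graph is disconnected.
Connected components: {1, 4, 6}, {2, 3, 5}
Answer: No, the graph is not connected (2 components).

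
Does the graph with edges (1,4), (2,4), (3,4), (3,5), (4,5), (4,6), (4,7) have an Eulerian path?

Step 1: Find the degree of each vertex:
  deg(1) = 1
  deg(2) = 1
  deg(3) = 2
  deg(4) = 6
  deg(5) = 2
  deg(6) = 1
  deg(7) = 1

Step 2: Count vertices with odd degree:
  Odd-degree vertices: 1, 2, 6, 7 (4 total)

Step 3: Apply Euler's theorem:
  - Eulerian circuit exists iff graph is connected and all vertices have even degree
  - Eulerian path exists iff graph is connected and has 0 or 2 odd-degree vertices

Graph has 4 odd-degree vertices (need 0 or 2).
Neither Eulerian path nor Eulerian circuit exists.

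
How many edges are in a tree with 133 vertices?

A tree on n vertices always has exactly n - 1 edges.
For n = 133: edges = 133 - 1 = 132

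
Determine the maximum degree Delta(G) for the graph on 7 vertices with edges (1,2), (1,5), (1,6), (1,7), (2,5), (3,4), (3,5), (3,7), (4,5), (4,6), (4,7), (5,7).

Step 1: Count edges incident to each vertex:
  deg(1) = 4 (neighbors: 2, 5, 6, 7)
  deg(2) = 2 (neighbors: 1, 5)
  deg(3) = 3 (neighbors: 4, 5, 7)
  deg(4) = 4 (neighbors: 3, 5, 6, 7)
  deg(5) = 5 (neighbors: 1, 2, 3, 4, 7)
  deg(6) = 2 (neighbors: 1, 4)
  deg(7) = 4 (neighbors: 1, 3, 4, 5)

Step 2: Find maximum:
  max(4, 2, 3, 4, 5, 2, 4) = 5 (vertex 5)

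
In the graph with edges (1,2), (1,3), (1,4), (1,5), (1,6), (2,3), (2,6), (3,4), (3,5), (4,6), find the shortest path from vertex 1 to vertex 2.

Step 1: Build adjacency list:
  1: 2, 3, 4, 5, 6
  2: 1, 3, 6
  3: 1, 2, 4, 5
  4: 1, 3, 6
  5: 1, 3
  6: 1, 2, 4

Step 2: BFS from vertex 1 to find shortest path to 2:
  vertex 2 reached at distance 1

Step 3: Shortest path: 1 -> 2
Path length: 1 edge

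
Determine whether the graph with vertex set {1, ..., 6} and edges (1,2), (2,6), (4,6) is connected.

Step 1: Build adjacency list from edges:
  1: 2
  2: 1, 6
  3: (none)
  4: 6
  5: (none)
  6: 2, 4

Step 2: Run BFS/DFS from vertex 1:
  Visited: {1, 2, 6, 4}
  Reached 4 of 6 vertices

Step 3: Only 4 of 6 vertices reached. Graph is disconnected.
Connected components: {1, 2, 4, 6}, {3}, {5}
Answer: No, the graph is not connected (3 components).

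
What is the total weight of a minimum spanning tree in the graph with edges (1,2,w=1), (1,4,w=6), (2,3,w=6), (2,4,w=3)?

Apply Kruskal's algorithm (sort edges by weight, add if no cycle):

Sorted edges by weight:
  (1,2) w=1
  (2,4) w=3
  (1,4) w=6
  (2,3) w=6

Add edge (1,2) w=1 -- no cycle. Running total: 1
Add edge (2,4) w=3 -- no cycle. Running total: 4
Skip edge (1,4) w=6 -- would create cycle
Add edge (2,3) w=6 -- no cycle. Running total: 10

MST edges: (1,2,w=1), (2,4,w=3), (2,3,w=6)
Total MST weight: 1 + 3 + 6 = 10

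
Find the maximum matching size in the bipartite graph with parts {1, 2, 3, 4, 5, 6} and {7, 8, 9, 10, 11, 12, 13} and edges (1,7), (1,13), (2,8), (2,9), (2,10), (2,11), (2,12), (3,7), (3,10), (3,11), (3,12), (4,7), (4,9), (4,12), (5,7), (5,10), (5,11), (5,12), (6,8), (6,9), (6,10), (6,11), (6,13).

Step 1: List the neighbors of each left vertex:
  1: 7, 13
  2: 8, 9, 10, 11, 12
  3: 7, 10, 11, 12
  4: 7, 9, 12
  5: 7, 10, 11, 12
  6: 8, 9, 10, 11, 13

Step 2: Greedily match left vertices, then look for augmenting paths:
  Match 1 -- 7
  Match 2 -- 8
  Match 3 -- 10
  Match 4 -- 9
  Match 5 -- 11
  Match 6 -- 13
  No augmenting path remains.

Step 3: Verify this is maximum:
  Matching size 6 = min(|L|, |R|) = min(6, 7), which is an upper bound, so this matching is maximum.

Maximum matching: {(1,7), (2,8), (3,10), (4,9), (5,11), (6,13)}
Size: 6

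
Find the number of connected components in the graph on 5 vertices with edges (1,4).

Step 1: Build adjacency list from edges:
  1: 4
  2: (none)
  3: (none)
  4: 1
  5: (none)

Step 2: Run BFS/DFS from vertex 1:
  Visited: {1, 4}
  Reached 2 of 5 vertices

Step 3: Only 2 of 5 vertices reached. Graph is disconnected.
Connected components: {1, 4}, {2}, {3}, {5}
Number of connected components: 4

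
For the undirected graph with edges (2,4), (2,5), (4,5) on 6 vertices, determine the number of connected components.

Step 1: Build adjacency list from edges:
  1: (none)
  2: 4, 5
  3: (none)
  4: 2, 5
  5: 2, 4
  6: (none)

Step 2: Run BFS/DFS from vertex 1:
  Visited: {1}
  Reached 1 of 6 vertices

Step 3: Only 1 of 6 vertices reached. Graph is disconnected.
Connected components: {1}, {2, 4, 5}, {3}, {6}
Number of connected components: 4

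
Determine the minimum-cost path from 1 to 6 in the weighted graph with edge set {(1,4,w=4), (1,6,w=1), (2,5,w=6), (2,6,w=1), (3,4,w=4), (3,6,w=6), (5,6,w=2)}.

Step 1: Build adjacency list with weights:
  1: 4(w=4), 6(w=1)
  2: 5(w=6), 6(w=1)
  3: 4(w=4), 6(w=6)
  4: 1(w=4), 3(w=4)
  5: 2(w=6), 6(w=2)
  6: 1(w=1), 2(w=1), 3(w=6), 5(w=2)

Step 2: Apply Dijkstra's algorithm from vertex 1:
  Visit vertex 1 (distance=0)
    Update dist[4] = 4
    Update dist[6] = 1
  Visit vertex 6 (distance=1)
    Update dist[2] = 2
    Update dist[3] = 7
    Update dist[5] = 3

Step 3: Shortest path: 1 -> 6
Total weight: 1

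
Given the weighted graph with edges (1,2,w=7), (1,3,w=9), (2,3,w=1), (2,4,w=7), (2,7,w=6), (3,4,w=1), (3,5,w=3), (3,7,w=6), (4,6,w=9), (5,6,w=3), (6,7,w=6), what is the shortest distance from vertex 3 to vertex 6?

Step 1: Build adjacency list with weights:
  1: 2(w=7), 3(w=9)
  2: 1(w=7), 3(w=1), 4(w=7), 7(w=6)
  3: 1(w=9), 2(w=1), 4(w=1), 5(w=3), 7(w=6)
  4: 2(w=7), 3(w=1), 6(w=9)
  5: 3(w=3), 6(w=3)
  6: 4(w=9), 5(w=3), 7(w=6)
  7: 2(w=6), 3(w=6), 6(w=6)

Step 2: Apply Dijkstra's algorithm from vertex 3:
  Visit vertex 3 (distance=0)
    Update dist[1] = 9
    Update dist[2] = 1
    Update dist[4] = 1
    Update dist[5] = 3
    Update dist[7] = 6
  Visit vertex 2 (distance=1)
    Update dist[1] = 8
  Visit vertex 4 (distance=1)
    Update dist[6] = 10
  Visit vertex 5 (distance=3)
    Update dist[6] = 6
  Visit vertex 6 (distance=6)

Step 3: Shortest path: 3 -> 5 -> 6
Total weight: 3 + 3 = 6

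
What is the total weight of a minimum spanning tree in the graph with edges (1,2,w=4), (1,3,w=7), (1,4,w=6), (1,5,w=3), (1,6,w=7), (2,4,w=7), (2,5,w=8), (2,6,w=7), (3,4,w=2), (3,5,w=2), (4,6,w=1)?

Apply Kruskal's algorithm (sort edges by weight, add if no cycle):

Sorted edges by weight:
  (4,6) w=1
  (3,4) w=2
  (3,5) w=2
  (1,5) w=3
  (1,2) w=4
  (1,4) w=6
  (1,3) w=7
  (1,6) w=7
  (2,4) w=7
  (2,6) w=7
  (2,5) w=8

Add edge (4,6) w=1 -- no cycle. Running total: 1
Add edge (3,4) w=2 -- no cycle. Running total: 3
Add edge (3,5) w=2 -- no cycle. Running total: 5
Add edge (1,5) w=3 -- no cycle. Running total: 8
Add edge (1,2) w=4 -- no cycle. Running total: 12

MST edges: (4,6,w=1), (3,4,w=2), (3,5,w=2), (1,5,w=3), (1,2,w=4)
Total MST weight: 1 + 2 + 2 + 3 + 4 = 12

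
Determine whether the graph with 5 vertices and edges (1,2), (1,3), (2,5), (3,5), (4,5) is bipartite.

Step 1: Attempt 2-coloring using BFS:
  Start at vertex 1, assign color 0
  Color vertex 2 with color 1 (neighbor of 1)
  Color vertex 3 with color 1 (neighbor of 1)
  Color vertex 5 with color 0 (neighbor of 2)
  Color vertex 4 with color 1 (neighbor of 5)

Step 2: 2-coloring succeeded. No conflicts found.
  Set A (color 0): {1, 5}
  Set B (color 1): {2, 3, 4}

The graph is bipartite with partition {1, 5}, {2, 3, 4}.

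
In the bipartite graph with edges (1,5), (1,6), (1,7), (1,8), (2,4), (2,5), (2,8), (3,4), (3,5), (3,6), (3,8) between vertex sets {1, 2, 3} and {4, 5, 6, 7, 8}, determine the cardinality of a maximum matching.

Step 1: List the neighbors of each left vertex:
  1: 5, 6, 7, 8
  2: 4, 5, 8
  3: 4, 5, 6, 8

Step 2: Greedily match left vertices, then look for augmenting paths:
  Match 1 -- 5
  Match 2 -- 4
  Match 3 -- 6
  No augmenting path remains.

Step 3: Verify this is maximum:
  Matching size 3 = min(|L|, |R|) = min(3, 5), which is an upper bound, so this matching is maximum.

Maximum matching: {(1,5), (2,4), (3,6)}
Size: 3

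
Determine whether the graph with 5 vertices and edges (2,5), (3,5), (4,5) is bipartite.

Step 1: Attempt 2-coloring using BFS:
  Start at vertex 1, assign color 0
  Start new component at vertex 2, assign color 0
  Color vertex 5 with color 1 (neighbor of 2)
  Color vertex 3 with color 0 (neighbor of 5)
  Color vertex 4 with color 0 (neighbor of 5)

Step 2: 2-coloring succeeded. No conflicts found.
  Set A (color 0): {1, 2, 3, 4}
  Set B (color 1): {5}

The graph is bipartite with partition {1, 2, 3, 4}, {5}.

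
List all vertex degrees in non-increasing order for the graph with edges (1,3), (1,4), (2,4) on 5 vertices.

Step 1: Count edges incident to each vertex:
  deg(1) = 2 (neighbors: 3, 4)
  deg(2) = 1 (neighbors: 4)
  deg(3) = 1 (neighbors: 1)
  deg(4) = 2 (neighbors: 1, 2)
  deg(5) = 0 (neighbors: none)

Step 2: Sort degrees in non-increasing order:
  Degrees: [2, 1, 1, 2, 0] -> sorted: [2, 2, 1, 1, 0]

Degree sequence: [2, 2, 1, 1, 0]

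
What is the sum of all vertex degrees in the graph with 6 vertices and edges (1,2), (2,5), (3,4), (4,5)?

Step 1: Count edges incident to each vertex:
  deg(1) = 1 (neighbors: 2)
  deg(2) = 2 (neighbors: 1, 5)
  deg(3) = 1 (neighbors: 4)
  deg(4) = 2 (neighbors: 3, 5)
  deg(5) = 2 (neighbors: 2, 4)
  deg(6) = 0 (neighbors: none)

Step 2: Sum all degrees:
  1 + 2 + 1 + 2 + 2 + 0 = 8

Verification: sum of degrees = 2 * |E| = 2 * 4 = 8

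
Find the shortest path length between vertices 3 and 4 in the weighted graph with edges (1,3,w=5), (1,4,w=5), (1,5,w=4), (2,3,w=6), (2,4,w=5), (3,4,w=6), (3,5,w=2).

Step 1: Build adjacency list with weights:
  1: 3(w=5), 4(w=5), 5(w=4)
  2: 3(w=6), 4(w=5)
  3: 1(w=5), 2(w=6), 4(w=6), 5(w=2)
  4: 1(w=5), 2(w=5), 3(w=6)
  5: 1(w=4), 3(w=2)

Step 2: Apply Dijkstra's algorithm from vertex 3:
  Visit vertex 3 (distance=0)
    Update dist[1] = 5
    Update dist[2] = 6
    Update dist[4] = 6
    Update dist[5] = 2
  Visit vertex 5 (distance=2)
  Visit vertex 1 (distance=5)
  Visit vertex 2 (distance=6)
  Visit vertex 4 (distance=6)

Step 3: Shortest path: 3 -> 4
Total weight: 6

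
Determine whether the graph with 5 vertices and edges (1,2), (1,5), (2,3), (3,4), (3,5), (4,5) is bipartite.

Step 1: Attempt 2-coloring using BFS:
  Start at vertex 1, assign color 0
  Color vertex 2 with color 1 (neighbor of 1)
  Color vertex 5 with color 1 (neighbor of 1)
  Color vertex 3 with color 0 (neighbor of 2)
  Color vertex 4 with color 0 (neighbor of 5)

Step 2: Conflict found! Vertices 3 and 4 are adjacent but have the same color.
This means the graph contains an odd cycle.

The graph is NOT bipartite.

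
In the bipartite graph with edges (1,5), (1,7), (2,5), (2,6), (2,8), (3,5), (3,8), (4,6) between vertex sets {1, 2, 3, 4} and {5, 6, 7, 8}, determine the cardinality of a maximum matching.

Step 1: List the neighbors of each left vertex:
  1: 5, 7
  2: 5, 6, 8
  3: 5, 8
  4: 6

Step 2: Greedily match left vertices, then look for augmenting paths:
  Match 1 -- 7
  Match 2 -- 5
  Match 3 -- 8
  Match 4 -- 6
  No augmenting path remains.

Step 3: Verify this is maximum:
  Matching size 4 = min(|L|, |R|) = min(4, 4), which is an upper bound, so this matching is maximum.

Maximum matching: {(1,7), (2,5), (3,8), (4,6)}
Size: 4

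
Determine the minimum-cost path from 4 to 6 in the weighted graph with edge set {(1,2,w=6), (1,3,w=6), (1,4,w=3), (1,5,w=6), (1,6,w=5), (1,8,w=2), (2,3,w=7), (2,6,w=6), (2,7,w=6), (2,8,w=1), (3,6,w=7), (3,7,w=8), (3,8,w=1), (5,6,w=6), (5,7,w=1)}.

Step 1: Build adjacency list with weights:
  1: 2(w=6), 3(w=6), 4(w=3), 5(w=6), 6(w=5), 8(w=2)
  2: 1(w=6), 3(w=7), 6(w=6), 7(w=6), 8(w=1)
  3: 1(w=6), 2(w=7), 6(w=7), 7(w=8), 8(w=1)
  4: 1(w=3)
  5: 1(w=6), 6(w=6), 7(w=1)
  6: 1(w=5), 2(w=6), 3(w=7), 5(w=6)
  7: 2(w=6), 3(w=8), 5(w=1)
  8: 1(w=2), 2(w=1), 3(w=1)

Step 2: Apply Dijkstra's algorithm from vertex 4:
  Visit vertex 4 (distance=0)
    Update dist[1] = 3
  Visit vertex 1 (distance=3)
    Update dist[2] = 9
    Update dist[3] = 9
    Update dist[5] = 9
    Update dist[6] = 8
    Update dist[8] = 5
  Visit vertex 8 (distance=5)
    Update dist[2] = 6
    Update dist[3] = 6
  Visit vertex 2 (distance=6)
    Update dist[7] = 12
  Visit vertex 3 (distance=6)
  Visit vertex 6 (distance=8)

Step 3: Shortest path: 4 -> 1 -> 6
Total weight: 3 + 5 = 8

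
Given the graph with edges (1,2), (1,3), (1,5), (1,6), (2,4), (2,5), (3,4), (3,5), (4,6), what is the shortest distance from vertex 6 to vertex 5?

Step 1: Build adjacency list:
  1: 2, 3, 5, 6
  2: 1, 4, 5
  3: 1, 4, 5
  4: 2, 3, 6
  5: 1, 2, 3
  6: 1, 4

Step 2: BFS from vertex 6 to find shortest path to 5:
  vertex 1 reached at distance 1
  vertex 4 reached at distance 1
  vertex 2 reached at distance 2
  vertex 3 reached at distance 2
  vertex 5 reached at distance 2

Step 3: Shortest path: 6 -> 1 -> 5
Path length: 2 edges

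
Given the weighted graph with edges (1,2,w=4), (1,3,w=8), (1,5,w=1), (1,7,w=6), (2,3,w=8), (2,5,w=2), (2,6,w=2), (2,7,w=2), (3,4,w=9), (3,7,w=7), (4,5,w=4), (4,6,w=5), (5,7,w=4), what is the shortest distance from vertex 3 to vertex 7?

Step 1: Build adjacency list with weights:
  1: 2(w=4), 3(w=8), 5(w=1), 7(w=6)
  2: 1(w=4), 3(w=8), 5(w=2), 6(w=2), 7(w=2)
  3: 1(w=8), 2(w=8), 4(w=9), 7(w=7)
  4: 3(w=9), 5(w=4), 6(w=5)
  5: 1(w=1), 2(w=2), 4(w=4), 7(w=4)
  6: 2(w=2), 4(w=5)
  7: 1(w=6), 2(w=2), 3(w=7), 5(w=4)

Step 2: Apply Dijkstra's algorithm from vertex 3:
  Visit vertex 3 (distance=0)
    Update dist[1] = 8
    Update dist[2] = 8
    Update dist[4] = 9
    Update dist[7] = 7
  Visit vertex 7 (distance=7)
    Update dist[5] = 11

Step 3: Shortest path: 3 -> 7
Total weight: 7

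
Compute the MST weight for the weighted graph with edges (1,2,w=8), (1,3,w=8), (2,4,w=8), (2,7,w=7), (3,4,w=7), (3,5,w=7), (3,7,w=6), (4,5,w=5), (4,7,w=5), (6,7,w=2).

Apply Kruskal's algorithm (sort edges by weight, add if no cycle):

Sorted edges by weight:
  (6,7) w=2
  (4,7) w=5
  (4,5) w=5
  (3,7) w=6
  (2,7) w=7
  (3,4) w=7
  (3,5) w=7
  (1,2) w=8
  (1,3) w=8
  (2,4) w=8

Add edge (6,7) w=2 -- no cycle. Running total: 2
Add edge (4,7) w=5 -- no cycle. Running total: 7
Add edge (4,5) w=5 -- no cycle. Running total: 12
Add edge (3,7) w=6 -- no cycle. Running total: 18
Add edge (2,7) w=7 -- no cycle. Running total: 25
Skip edge (3,4) w=7 -- would create cycle
Skip edge (3,5) w=7 -- would create cycle
Add edge (1,2) w=8 -- no cycle. Running total: 33

MST edges: (6,7,w=2), (4,7,w=5), (4,5,w=5), (3,7,w=6), (2,7,w=7), (1,2,w=8)
Total MST weight: 2 + 5 + 5 + 6 + 7 + 8 = 33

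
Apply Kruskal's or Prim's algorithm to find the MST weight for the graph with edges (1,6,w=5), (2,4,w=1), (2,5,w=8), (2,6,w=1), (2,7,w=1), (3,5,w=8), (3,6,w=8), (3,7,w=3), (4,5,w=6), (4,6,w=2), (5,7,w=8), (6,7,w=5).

Apply Kruskal's algorithm (sort edges by weight, add if no cycle):

Sorted edges by weight:
  (2,4) w=1
  (2,6) w=1
  (2,7) w=1
  (4,6) w=2
  (3,7) w=3
  (1,6) w=5
  (6,7) w=5
  (4,5) w=6
  (2,5) w=8
  (3,6) w=8
  (3,5) w=8
  (5,7) w=8

Add edge (2,4) w=1 -- no cycle. Running total: 1
Add edge (2,6) w=1 -- no cycle. Running total: 2
Add edge (2,7) w=1 -- no cycle. Running total: 3
Skip edge (4,6) w=2 -- would create cycle
Add edge (3,7) w=3 -- no cycle. Running total: 6
Add edge (1,6) w=5 -- no cycle. Running total: 11
Skip edge (6,7) w=5 -- would create cycle
Add edge (4,5) w=6 -- no cycle. Running total: 17

MST edges: (2,4,w=1), (2,6,w=1), (2,7,w=1), (3,7,w=3), (1,6,w=5), (4,5,w=6)
Total MST weight: 1 + 1 + 1 + 3 + 5 + 6 = 17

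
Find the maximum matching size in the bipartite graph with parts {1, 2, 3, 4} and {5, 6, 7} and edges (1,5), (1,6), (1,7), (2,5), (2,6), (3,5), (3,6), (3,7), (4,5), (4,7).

Step 1: List the neighbors of each left vertex:
  1: 5, 6, 7
  2: 5, 6
  3: 5, 6, 7
  4: 5, 7

Step 2: Greedily match left vertices, then look for augmenting paths:
  Match 1 -- 5
  Match 2 -- 6
  Match 3 -- 7
  No augmenting path remains.

Step 3: Verify this is maximum:
  Matching size 3 = min(|L|, |R|) = min(4, 3), which is an upper bound, so this matching is maximum.

Maximum matching: {(1,5), (2,6), (3,7)}
Size: 3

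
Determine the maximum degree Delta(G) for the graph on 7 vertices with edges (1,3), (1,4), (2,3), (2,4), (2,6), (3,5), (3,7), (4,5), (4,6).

Step 1: Count edges incident to each vertex:
  deg(1) = 2 (neighbors: 3, 4)
  deg(2) = 3 (neighbors: 3, 4, 6)
  deg(3) = 4 (neighbors: 1, 2, 5, 7)
  deg(4) = 4 (neighbors: 1, 2, 5, 6)
  deg(5) = 2 (neighbors: 3, 4)
  deg(6) = 2 (neighbors: 2, 4)
  deg(7) = 1 (neighbors: 3)

Step 2: Find maximum:
  max(2, 3, 4, 4, 2, 2, 1) = 4 (vertex 3)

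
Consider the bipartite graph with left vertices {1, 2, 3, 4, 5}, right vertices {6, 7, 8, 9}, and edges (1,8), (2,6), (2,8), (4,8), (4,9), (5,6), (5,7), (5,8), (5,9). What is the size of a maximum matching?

Step 1: List the neighbors of each left vertex:
  1: 8
  2: 6, 8
  3: (none)
  4: 8, 9
  5: 6, 7, 8, 9

Step 2: Greedily match left vertices, then look for augmenting paths:
  Match 1 -- 8
  Match 2 -- 6
  Match 4 -- 9
  Match 5 -- 7
  No augmenting path remains.

Step 3: Verify this is maximum:
  Matching size 4 = min(|L|, |R|) = min(5, 4), which is an upper bound, so this matching is maximum.

Maximum matching: {(1,8), (2,6), (4,9), (5,7)}
Size: 4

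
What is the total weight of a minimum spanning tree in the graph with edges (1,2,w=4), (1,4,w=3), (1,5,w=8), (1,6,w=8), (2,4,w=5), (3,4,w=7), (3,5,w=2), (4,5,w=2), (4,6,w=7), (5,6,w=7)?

Apply Kruskal's algorithm (sort edges by weight, add if no cycle):

Sorted edges by weight:
  (3,5) w=2
  (4,5) w=2
  (1,4) w=3
  (1,2) w=4
  (2,4) w=5
  (3,4) w=7
  (4,6) w=7
  (5,6) w=7
  (1,5) w=8
  (1,6) w=8

Add edge (3,5) w=2 -- no cycle. Running total: 2
Add edge (4,5) w=2 -- no cycle. Running total: 4
Add edge (1,4) w=3 -- no cycle. Running total: 7
Add edge (1,2) w=4 -- no cycle. Running total: 11
Skip edge (2,4) w=5 -- would create cycle
Skip edge (3,4) w=7 -- would create cycle
Add edge (4,6) w=7 -- no cycle. Running total: 18

MST edges: (3,5,w=2), (4,5,w=2), (1,4,w=3), (1,2,w=4), (4,6,w=7)
Total MST weight: 2 + 2 + 3 + 4 + 7 = 18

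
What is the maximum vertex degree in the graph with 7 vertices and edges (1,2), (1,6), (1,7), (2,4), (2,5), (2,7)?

Step 1: Count edges incident to each vertex:
  deg(1) = 3 (neighbors: 2, 6, 7)
  deg(2) = 4 (neighbors: 1, 4, 5, 7)
  deg(3) = 0 (neighbors: none)
  deg(4) = 1 (neighbors: 2)
  deg(5) = 1 (neighbors: 2)
  deg(6) = 1 (neighbors: 1)
  deg(7) = 2 (neighbors: 1, 2)

Step 2: Find maximum:
  max(3, 4, 0, 1, 1, 1, 2) = 4 (vertex 2)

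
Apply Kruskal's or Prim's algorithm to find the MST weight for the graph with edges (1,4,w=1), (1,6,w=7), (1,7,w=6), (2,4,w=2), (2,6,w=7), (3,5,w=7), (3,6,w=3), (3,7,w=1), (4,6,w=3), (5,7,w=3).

Apply Kruskal's algorithm (sort edges by weight, add if no cycle):

Sorted edges by weight:
  (1,4) w=1
  (3,7) w=1
  (2,4) w=2
  (3,6) w=3
  (4,6) w=3
  (5,7) w=3
  (1,7) w=6
  (1,6) w=7
  (2,6) w=7
  (3,5) w=7

Add edge (1,4) w=1 -- no cycle. Running total: 1
Add edge (3,7) w=1 -- no cycle. Running total: 2
Add edge (2,4) w=2 -- no cycle. Running total: 4
Add edge (3,6) w=3 -- no cycle. Running total: 7
Add edge (4,6) w=3 -- no cycle. Running total: 10
Add edge (5,7) w=3 -- no cycle. Running total: 13

MST edges: (1,4,w=1), (3,7,w=1), (2,4,w=2), (3,6,w=3), (4,6,w=3), (5,7,w=3)
Total MST weight: 1 + 1 + 2 + 3 + 3 + 3 = 13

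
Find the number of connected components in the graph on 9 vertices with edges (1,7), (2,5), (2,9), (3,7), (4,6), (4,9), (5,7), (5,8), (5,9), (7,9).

Step 1: Build adjacency list from edges:
  1: 7
  2: 5, 9
  3: 7
  4: 6, 9
  5: 2, 7, 8, 9
  6: 4
  7: 1, 3, 5, 9
  8: 5
  9: 2, 4, 5, 7

Step 2: Run BFS/DFS from vertex 1:
  Visited: {1, 7, 3, 5, 9, 2, 8, 4, 6}
  Reached 9 of 9 vertices

Step 3: All 9 vertices reached from vertex 1, so the graph is connected.
Number of connected components: 1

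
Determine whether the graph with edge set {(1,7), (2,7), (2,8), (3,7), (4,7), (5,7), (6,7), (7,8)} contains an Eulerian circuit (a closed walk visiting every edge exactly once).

Step 1: Find the degree of each vertex:
  deg(1) = 1
  deg(2) = 2
  deg(3) = 1
  deg(4) = 1
  deg(5) = 1
  deg(6) = 1
  deg(7) = 7
  deg(8) = 2

Step 2: Count vertices with odd degree:
  Odd-degree vertices: 1, 3, 4, 5, 6, 7 (6 total)

Step 3: Apply Euler's theorem:
  - Eulerian circuit exists iff graph is connected and all vertices have even degree
  - Eulerian path exists iff graph is connected and has 0 or 2 odd-degree vertices

Graph has 6 odd-degree vertices (need 0 or 2).
Neither Eulerian path nor Eulerian circuit exists.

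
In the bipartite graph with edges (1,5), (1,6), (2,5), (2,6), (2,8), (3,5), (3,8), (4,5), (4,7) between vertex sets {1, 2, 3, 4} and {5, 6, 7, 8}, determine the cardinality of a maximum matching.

Step 1: List the neighbors of each left vertex:
  1: 5, 6
  2: 5, 6, 8
  3: 5, 8
  4: 5, 7

Step 2: Greedily match left vertices, then look for augmenting paths:
  Match 1 -- 5
  Match 2 -- 6
  Match 3 -- 8
  Match 4 -- 7
  No augmenting path remains.

Step 3: Verify this is maximum:
  Matching size 4 = min(|L|, |R|) = min(4, 4), which is an upper bound, so this matching is maximum.

Maximum matching: {(1,5), (2,6), (3,8), (4,7)}
Size: 4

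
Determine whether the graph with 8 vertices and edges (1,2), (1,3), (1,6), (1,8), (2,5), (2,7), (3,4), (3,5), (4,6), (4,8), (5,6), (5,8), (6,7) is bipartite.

Step 1: Attempt 2-coloring using BFS:
  Start at vertex 1, assign color 0
  Color vertex 2 with color 1 (neighbor of 1)
  Color vertex 3 with color 1 (neighbor of 1)
  Color vertex 6 with color 1 (neighbor of 1)
  Color vertex 8 with color 1 (neighbor of 1)
  Color vertex 5 with color 0 (neighbor of 2)
  Color vertex 7 with color 0 (neighbor of 2)
  Color vertex 4 with color 0 (neighbor of 3)

Step 2: 2-coloring succeeded. No conflicts found.
  Set A (color 0): {1, 4, 5, 7}
  Set B (color 1): {2, 3, 6, 8}

The graph is bipartite with partition {1, 4, 5, 7}, {2, 3, 6, 8}.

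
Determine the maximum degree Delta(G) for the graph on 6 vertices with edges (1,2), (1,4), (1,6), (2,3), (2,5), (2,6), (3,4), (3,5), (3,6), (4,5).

Step 1: Count edges incident to each vertex:
  deg(1) = 3 (neighbors: 2, 4, 6)
  deg(2) = 4 (neighbors: 1, 3, 5, 6)
  deg(3) = 4 (neighbors: 2, 4, 5, 6)
  deg(4) = 3 (neighbors: 1, 3, 5)
  deg(5) = 3 (neighbors: 2, 3, 4)
  deg(6) = 3 (neighbors: 1, 2, 3)

Step 2: Find maximum:
  max(3, 4, 4, 3, 3, 3) = 4 (vertex 2)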